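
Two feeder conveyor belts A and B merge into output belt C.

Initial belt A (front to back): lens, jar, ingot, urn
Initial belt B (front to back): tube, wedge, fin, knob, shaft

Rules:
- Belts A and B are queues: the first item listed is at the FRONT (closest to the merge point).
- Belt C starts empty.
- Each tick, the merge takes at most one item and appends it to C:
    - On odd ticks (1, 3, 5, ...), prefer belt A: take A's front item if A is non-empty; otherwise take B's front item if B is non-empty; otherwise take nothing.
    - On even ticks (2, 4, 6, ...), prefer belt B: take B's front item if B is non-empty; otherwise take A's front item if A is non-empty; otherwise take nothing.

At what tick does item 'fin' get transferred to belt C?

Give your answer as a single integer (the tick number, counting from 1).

Answer: 6

Derivation:
Tick 1: prefer A, take lens from A; A=[jar,ingot,urn] B=[tube,wedge,fin,knob,shaft] C=[lens]
Tick 2: prefer B, take tube from B; A=[jar,ingot,urn] B=[wedge,fin,knob,shaft] C=[lens,tube]
Tick 3: prefer A, take jar from A; A=[ingot,urn] B=[wedge,fin,knob,shaft] C=[lens,tube,jar]
Tick 4: prefer B, take wedge from B; A=[ingot,urn] B=[fin,knob,shaft] C=[lens,tube,jar,wedge]
Tick 5: prefer A, take ingot from A; A=[urn] B=[fin,knob,shaft] C=[lens,tube,jar,wedge,ingot]
Tick 6: prefer B, take fin from B; A=[urn] B=[knob,shaft] C=[lens,tube,jar,wedge,ingot,fin]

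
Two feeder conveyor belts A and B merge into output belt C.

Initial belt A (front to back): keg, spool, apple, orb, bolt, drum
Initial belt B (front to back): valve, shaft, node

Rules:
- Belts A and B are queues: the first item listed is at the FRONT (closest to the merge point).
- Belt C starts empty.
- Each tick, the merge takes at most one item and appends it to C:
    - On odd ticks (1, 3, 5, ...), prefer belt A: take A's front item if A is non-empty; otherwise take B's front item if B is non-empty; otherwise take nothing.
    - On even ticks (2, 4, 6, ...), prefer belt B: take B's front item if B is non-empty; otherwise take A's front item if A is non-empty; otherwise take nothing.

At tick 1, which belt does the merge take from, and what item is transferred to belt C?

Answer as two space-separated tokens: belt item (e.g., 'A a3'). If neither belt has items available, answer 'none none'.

Answer: A keg

Derivation:
Tick 1: prefer A, take keg from A; A=[spool,apple,orb,bolt,drum] B=[valve,shaft,node] C=[keg]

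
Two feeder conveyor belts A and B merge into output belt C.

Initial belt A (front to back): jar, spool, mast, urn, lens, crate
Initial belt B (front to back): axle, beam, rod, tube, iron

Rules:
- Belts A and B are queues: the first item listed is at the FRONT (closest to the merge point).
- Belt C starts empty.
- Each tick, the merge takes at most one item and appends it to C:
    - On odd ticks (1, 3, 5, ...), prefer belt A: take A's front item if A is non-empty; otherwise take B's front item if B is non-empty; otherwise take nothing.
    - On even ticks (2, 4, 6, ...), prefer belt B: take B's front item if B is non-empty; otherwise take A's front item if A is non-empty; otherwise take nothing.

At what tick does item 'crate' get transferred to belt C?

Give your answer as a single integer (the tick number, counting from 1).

Answer: 11

Derivation:
Tick 1: prefer A, take jar from A; A=[spool,mast,urn,lens,crate] B=[axle,beam,rod,tube,iron] C=[jar]
Tick 2: prefer B, take axle from B; A=[spool,mast,urn,lens,crate] B=[beam,rod,tube,iron] C=[jar,axle]
Tick 3: prefer A, take spool from A; A=[mast,urn,lens,crate] B=[beam,rod,tube,iron] C=[jar,axle,spool]
Tick 4: prefer B, take beam from B; A=[mast,urn,lens,crate] B=[rod,tube,iron] C=[jar,axle,spool,beam]
Tick 5: prefer A, take mast from A; A=[urn,lens,crate] B=[rod,tube,iron] C=[jar,axle,spool,beam,mast]
Tick 6: prefer B, take rod from B; A=[urn,lens,crate] B=[tube,iron] C=[jar,axle,spool,beam,mast,rod]
Tick 7: prefer A, take urn from A; A=[lens,crate] B=[tube,iron] C=[jar,axle,spool,beam,mast,rod,urn]
Tick 8: prefer B, take tube from B; A=[lens,crate] B=[iron] C=[jar,axle,spool,beam,mast,rod,urn,tube]
Tick 9: prefer A, take lens from A; A=[crate] B=[iron] C=[jar,axle,spool,beam,mast,rod,urn,tube,lens]
Tick 10: prefer B, take iron from B; A=[crate] B=[-] C=[jar,axle,spool,beam,mast,rod,urn,tube,lens,iron]
Tick 11: prefer A, take crate from A; A=[-] B=[-] C=[jar,axle,spool,beam,mast,rod,urn,tube,lens,iron,crate]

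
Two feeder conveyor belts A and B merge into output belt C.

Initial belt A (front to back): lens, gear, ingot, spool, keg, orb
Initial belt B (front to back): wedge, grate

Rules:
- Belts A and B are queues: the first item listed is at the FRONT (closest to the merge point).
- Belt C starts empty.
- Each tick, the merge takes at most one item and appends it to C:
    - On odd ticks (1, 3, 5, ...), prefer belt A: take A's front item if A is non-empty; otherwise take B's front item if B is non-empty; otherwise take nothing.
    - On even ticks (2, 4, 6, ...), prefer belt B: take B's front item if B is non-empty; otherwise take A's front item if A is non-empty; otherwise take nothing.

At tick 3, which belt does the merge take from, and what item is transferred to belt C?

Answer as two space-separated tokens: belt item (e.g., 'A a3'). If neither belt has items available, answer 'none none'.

Tick 1: prefer A, take lens from A; A=[gear,ingot,spool,keg,orb] B=[wedge,grate] C=[lens]
Tick 2: prefer B, take wedge from B; A=[gear,ingot,spool,keg,orb] B=[grate] C=[lens,wedge]
Tick 3: prefer A, take gear from A; A=[ingot,spool,keg,orb] B=[grate] C=[lens,wedge,gear]

Answer: A gear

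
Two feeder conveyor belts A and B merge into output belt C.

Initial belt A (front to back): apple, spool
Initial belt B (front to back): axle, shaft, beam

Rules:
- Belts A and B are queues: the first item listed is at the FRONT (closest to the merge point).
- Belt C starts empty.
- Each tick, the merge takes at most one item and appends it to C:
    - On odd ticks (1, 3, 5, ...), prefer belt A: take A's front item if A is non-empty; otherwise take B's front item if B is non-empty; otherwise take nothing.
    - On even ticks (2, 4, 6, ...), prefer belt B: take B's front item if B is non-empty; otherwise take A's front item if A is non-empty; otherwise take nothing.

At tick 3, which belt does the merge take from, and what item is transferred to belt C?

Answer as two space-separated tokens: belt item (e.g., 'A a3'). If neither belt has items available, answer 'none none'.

Answer: A spool

Derivation:
Tick 1: prefer A, take apple from A; A=[spool] B=[axle,shaft,beam] C=[apple]
Tick 2: prefer B, take axle from B; A=[spool] B=[shaft,beam] C=[apple,axle]
Tick 3: prefer A, take spool from A; A=[-] B=[shaft,beam] C=[apple,axle,spool]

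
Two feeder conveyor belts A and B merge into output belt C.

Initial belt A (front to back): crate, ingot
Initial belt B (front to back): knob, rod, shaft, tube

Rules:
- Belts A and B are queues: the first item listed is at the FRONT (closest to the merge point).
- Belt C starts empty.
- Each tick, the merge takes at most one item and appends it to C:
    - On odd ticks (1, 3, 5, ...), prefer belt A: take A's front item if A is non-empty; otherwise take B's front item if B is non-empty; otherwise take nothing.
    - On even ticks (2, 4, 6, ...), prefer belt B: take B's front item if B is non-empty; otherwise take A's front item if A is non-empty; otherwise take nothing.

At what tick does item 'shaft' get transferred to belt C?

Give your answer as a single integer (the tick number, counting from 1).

Answer: 5

Derivation:
Tick 1: prefer A, take crate from A; A=[ingot] B=[knob,rod,shaft,tube] C=[crate]
Tick 2: prefer B, take knob from B; A=[ingot] B=[rod,shaft,tube] C=[crate,knob]
Tick 3: prefer A, take ingot from A; A=[-] B=[rod,shaft,tube] C=[crate,knob,ingot]
Tick 4: prefer B, take rod from B; A=[-] B=[shaft,tube] C=[crate,knob,ingot,rod]
Tick 5: prefer A, take shaft from B; A=[-] B=[tube] C=[crate,knob,ingot,rod,shaft]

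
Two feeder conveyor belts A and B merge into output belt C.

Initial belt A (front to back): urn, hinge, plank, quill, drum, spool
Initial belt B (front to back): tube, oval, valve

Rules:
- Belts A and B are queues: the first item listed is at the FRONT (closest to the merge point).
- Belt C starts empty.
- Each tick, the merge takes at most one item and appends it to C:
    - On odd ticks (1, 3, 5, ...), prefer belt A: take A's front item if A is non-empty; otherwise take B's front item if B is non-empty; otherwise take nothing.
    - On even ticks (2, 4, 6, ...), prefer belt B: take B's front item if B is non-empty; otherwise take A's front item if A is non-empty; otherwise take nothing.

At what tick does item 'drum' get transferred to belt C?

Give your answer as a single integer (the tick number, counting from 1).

Tick 1: prefer A, take urn from A; A=[hinge,plank,quill,drum,spool] B=[tube,oval,valve] C=[urn]
Tick 2: prefer B, take tube from B; A=[hinge,plank,quill,drum,spool] B=[oval,valve] C=[urn,tube]
Tick 3: prefer A, take hinge from A; A=[plank,quill,drum,spool] B=[oval,valve] C=[urn,tube,hinge]
Tick 4: prefer B, take oval from B; A=[plank,quill,drum,spool] B=[valve] C=[urn,tube,hinge,oval]
Tick 5: prefer A, take plank from A; A=[quill,drum,spool] B=[valve] C=[urn,tube,hinge,oval,plank]
Tick 6: prefer B, take valve from B; A=[quill,drum,spool] B=[-] C=[urn,tube,hinge,oval,plank,valve]
Tick 7: prefer A, take quill from A; A=[drum,spool] B=[-] C=[urn,tube,hinge,oval,plank,valve,quill]
Tick 8: prefer B, take drum from A; A=[spool] B=[-] C=[urn,tube,hinge,oval,plank,valve,quill,drum]

Answer: 8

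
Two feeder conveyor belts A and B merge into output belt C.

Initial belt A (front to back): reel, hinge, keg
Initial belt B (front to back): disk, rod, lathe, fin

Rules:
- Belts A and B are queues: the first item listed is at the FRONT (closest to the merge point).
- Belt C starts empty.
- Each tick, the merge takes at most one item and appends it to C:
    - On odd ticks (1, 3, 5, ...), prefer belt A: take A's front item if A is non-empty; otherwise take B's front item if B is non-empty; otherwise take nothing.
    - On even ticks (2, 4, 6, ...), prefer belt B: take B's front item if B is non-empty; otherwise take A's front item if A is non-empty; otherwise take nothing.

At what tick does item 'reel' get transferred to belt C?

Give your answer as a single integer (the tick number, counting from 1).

Answer: 1

Derivation:
Tick 1: prefer A, take reel from A; A=[hinge,keg] B=[disk,rod,lathe,fin] C=[reel]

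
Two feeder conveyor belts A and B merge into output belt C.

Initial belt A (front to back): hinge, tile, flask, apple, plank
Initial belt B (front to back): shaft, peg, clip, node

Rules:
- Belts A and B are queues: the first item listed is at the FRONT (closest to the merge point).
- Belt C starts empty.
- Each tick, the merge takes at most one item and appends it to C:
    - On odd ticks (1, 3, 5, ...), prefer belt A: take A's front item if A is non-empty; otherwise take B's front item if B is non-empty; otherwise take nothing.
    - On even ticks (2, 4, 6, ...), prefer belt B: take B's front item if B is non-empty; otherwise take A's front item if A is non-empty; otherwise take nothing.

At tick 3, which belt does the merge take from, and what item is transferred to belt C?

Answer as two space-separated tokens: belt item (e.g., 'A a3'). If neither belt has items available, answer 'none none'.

Tick 1: prefer A, take hinge from A; A=[tile,flask,apple,plank] B=[shaft,peg,clip,node] C=[hinge]
Tick 2: prefer B, take shaft from B; A=[tile,flask,apple,plank] B=[peg,clip,node] C=[hinge,shaft]
Tick 3: prefer A, take tile from A; A=[flask,apple,plank] B=[peg,clip,node] C=[hinge,shaft,tile]

Answer: A tile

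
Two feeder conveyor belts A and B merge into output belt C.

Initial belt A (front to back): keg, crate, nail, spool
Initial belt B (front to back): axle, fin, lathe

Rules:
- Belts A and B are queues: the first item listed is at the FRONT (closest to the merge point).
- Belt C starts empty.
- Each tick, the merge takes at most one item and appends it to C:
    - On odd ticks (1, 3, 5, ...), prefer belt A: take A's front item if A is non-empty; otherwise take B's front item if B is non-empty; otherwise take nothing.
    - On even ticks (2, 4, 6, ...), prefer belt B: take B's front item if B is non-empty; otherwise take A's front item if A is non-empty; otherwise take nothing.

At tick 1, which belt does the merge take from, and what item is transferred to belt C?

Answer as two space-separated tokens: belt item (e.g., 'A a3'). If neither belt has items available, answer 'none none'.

Answer: A keg

Derivation:
Tick 1: prefer A, take keg from A; A=[crate,nail,spool] B=[axle,fin,lathe] C=[keg]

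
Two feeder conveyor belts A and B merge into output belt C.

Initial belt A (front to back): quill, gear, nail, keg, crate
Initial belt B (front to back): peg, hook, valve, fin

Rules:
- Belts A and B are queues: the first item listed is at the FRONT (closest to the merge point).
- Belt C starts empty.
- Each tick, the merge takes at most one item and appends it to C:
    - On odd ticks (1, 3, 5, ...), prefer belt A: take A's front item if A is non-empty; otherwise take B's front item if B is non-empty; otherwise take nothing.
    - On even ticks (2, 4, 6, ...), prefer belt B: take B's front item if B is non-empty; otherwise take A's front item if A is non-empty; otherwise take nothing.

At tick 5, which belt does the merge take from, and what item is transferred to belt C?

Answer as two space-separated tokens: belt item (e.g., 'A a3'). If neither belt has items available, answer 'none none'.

Tick 1: prefer A, take quill from A; A=[gear,nail,keg,crate] B=[peg,hook,valve,fin] C=[quill]
Tick 2: prefer B, take peg from B; A=[gear,nail,keg,crate] B=[hook,valve,fin] C=[quill,peg]
Tick 3: prefer A, take gear from A; A=[nail,keg,crate] B=[hook,valve,fin] C=[quill,peg,gear]
Tick 4: prefer B, take hook from B; A=[nail,keg,crate] B=[valve,fin] C=[quill,peg,gear,hook]
Tick 5: prefer A, take nail from A; A=[keg,crate] B=[valve,fin] C=[quill,peg,gear,hook,nail]

Answer: A nail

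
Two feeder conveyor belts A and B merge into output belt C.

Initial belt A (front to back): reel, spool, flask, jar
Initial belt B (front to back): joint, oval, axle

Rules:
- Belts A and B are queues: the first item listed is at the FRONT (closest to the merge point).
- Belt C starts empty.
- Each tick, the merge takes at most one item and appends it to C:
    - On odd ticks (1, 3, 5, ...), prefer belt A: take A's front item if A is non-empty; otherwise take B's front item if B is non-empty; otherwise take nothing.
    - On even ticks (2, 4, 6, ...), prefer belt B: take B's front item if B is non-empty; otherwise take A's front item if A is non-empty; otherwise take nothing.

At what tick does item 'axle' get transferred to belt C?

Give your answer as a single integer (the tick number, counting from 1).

Answer: 6

Derivation:
Tick 1: prefer A, take reel from A; A=[spool,flask,jar] B=[joint,oval,axle] C=[reel]
Tick 2: prefer B, take joint from B; A=[spool,flask,jar] B=[oval,axle] C=[reel,joint]
Tick 3: prefer A, take spool from A; A=[flask,jar] B=[oval,axle] C=[reel,joint,spool]
Tick 4: prefer B, take oval from B; A=[flask,jar] B=[axle] C=[reel,joint,spool,oval]
Tick 5: prefer A, take flask from A; A=[jar] B=[axle] C=[reel,joint,spool,oval,flask]
Tick 6: prefer B, take axle from B; A=[jar] B=[-] C=[reel,joint,spool,oval,flask,axle]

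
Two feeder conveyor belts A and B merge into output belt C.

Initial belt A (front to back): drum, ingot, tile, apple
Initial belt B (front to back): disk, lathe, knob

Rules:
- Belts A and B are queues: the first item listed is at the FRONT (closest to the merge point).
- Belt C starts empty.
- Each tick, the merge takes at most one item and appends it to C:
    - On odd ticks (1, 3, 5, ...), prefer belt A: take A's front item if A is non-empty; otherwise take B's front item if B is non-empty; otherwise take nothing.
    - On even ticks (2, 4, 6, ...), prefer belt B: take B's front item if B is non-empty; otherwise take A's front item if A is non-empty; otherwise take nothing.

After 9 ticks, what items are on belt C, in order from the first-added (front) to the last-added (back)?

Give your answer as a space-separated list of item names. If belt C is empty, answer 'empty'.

Tick 1: prefer A, take drum from A; A=[ingot,tile,apple] B=[disk,lathe,knob] C=[drum]
Tick 2: prefer B, take disk from B; A=[ingot,tile,apple] B=[lathe,knob] C=[drum,disk]
Tick 3: prefer A, take ingot from A; A=[tile,apple] B=[lathe,knob] C=[drum,disk,ingot]
Tick 4: prefer B, take lathe from B; A=[tile,apple] B=[knob] C=[drum,disk,ingot,lathe]
Tick 5: prefer A, take tile from A; A=[apple] B=[knob] C=[drum,disk,ingot,lathe,tile]
Tick 6: prefer B, take knob from B; A=[apple] B=[-] C=[drum,disk,ingot,lathe,tile,knob]
Tick 7: prefer A, take apple from A; A=[-] B=[-] C=[drum,disk,ingot,lathe,tile,knob,apple]
Tick 8: prefer B, both empty, nothing taken; A=[-] B=[-] C=[drum,disk,ingot,lathe,tile,knob,apple]
Tick 9: prefer A, both empty, nothing taken; A=[-] B=[-] C=[drum,disk,ingot,lathe,tile,knob,apple]

Answer: drum disk ingot lathe tile knob apple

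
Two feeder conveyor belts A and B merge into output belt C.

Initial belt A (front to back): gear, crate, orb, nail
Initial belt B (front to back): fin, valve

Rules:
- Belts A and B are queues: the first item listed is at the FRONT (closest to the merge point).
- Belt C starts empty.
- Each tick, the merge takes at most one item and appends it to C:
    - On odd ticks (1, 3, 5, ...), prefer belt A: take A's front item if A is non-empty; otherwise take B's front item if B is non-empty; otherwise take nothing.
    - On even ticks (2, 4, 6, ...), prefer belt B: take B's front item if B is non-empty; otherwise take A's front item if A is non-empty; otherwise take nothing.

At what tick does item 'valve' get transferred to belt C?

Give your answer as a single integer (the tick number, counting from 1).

Tick 1: prefer A, take gear from A; A=[crate,orb,nail] B=[fin,valve] C=[gear]
Tick 2: prefer B, take fin from B; A=[crate,orb,nail] B=[valve] C=[gear,fin]
Tick 3: prefer A, take crate from A; A=[orb,nail] B=[valve] C=[gear,fin,crate]
Tick 4: prefer B, take valve from B; A=[orb,nail] B=[-] C=[gear,fin,crate,valve]

Answer: 4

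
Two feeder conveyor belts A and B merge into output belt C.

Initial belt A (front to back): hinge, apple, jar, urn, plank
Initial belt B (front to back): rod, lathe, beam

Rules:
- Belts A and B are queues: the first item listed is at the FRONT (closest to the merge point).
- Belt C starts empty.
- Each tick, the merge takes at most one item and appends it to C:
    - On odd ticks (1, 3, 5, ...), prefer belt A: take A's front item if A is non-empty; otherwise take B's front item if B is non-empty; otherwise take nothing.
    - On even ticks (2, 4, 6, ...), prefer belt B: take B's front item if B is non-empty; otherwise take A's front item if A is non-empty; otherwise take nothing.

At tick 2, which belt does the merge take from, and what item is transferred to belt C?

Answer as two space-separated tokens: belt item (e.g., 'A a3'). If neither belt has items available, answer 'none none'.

Answer: B rod

Derivation:
Tick 1: prefer A, take hinge from A; A=[apple,jar,urn,plank] B=[rod,lathe,beam] C=[hinge]
Tick 2: prefer B, take rod from B; A=[apple,jar,urn,plank] B=[lathe,beam] C=[hinge,rod]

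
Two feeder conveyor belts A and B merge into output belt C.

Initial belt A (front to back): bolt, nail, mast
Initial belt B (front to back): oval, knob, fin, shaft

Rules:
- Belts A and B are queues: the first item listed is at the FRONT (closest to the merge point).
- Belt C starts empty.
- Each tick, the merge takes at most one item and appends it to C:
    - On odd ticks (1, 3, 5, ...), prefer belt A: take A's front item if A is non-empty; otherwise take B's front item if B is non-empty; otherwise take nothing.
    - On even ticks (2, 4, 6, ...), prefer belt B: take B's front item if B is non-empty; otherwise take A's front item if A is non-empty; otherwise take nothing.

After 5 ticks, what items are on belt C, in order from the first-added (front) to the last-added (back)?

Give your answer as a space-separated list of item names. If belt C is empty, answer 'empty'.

Tick 1: prefer A, take bolt from A; A=[nail,mast] B=[oval,knob,fin,shaft] C=[bolt]
Tick 2: prefer B, take oval from B; A=[nail,mast] B=[knob,fin,shaft] C=[bolt,oval]
Tick 3: prefer A, take nail from A; A=[mast] B=[knob,fin,shaft] C=[bolt,oval,nail]
Tick 4: prefer B, take knob from B; A=[mast] B=[fin,shaft] C=[bolt,oval,nail,knob]
Tick 5: prefer A, take mast from A; A=[-] B=[fin,shaft] C=[bolt,oval,nail,knob,mast]

Answer: bolt oval nail knob mast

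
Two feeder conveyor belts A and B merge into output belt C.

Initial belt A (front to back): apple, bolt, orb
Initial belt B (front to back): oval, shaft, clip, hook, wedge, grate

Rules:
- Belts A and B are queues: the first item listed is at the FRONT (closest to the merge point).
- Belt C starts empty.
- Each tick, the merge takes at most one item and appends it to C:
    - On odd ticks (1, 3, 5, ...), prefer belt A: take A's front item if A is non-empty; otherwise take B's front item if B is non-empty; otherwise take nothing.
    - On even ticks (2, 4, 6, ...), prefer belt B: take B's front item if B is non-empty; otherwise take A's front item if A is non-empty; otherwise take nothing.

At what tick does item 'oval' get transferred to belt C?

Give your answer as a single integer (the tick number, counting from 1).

Tick 1: prefer A, take apple from A; A=[bolt,orb] B=[oval,shaft,clip,hook,wedge,grate] C=[apple]
Tick 2: prefer B, take oval from B; A=[bolt,orb] B=[shaft,clip,hook,wedge,grate] C=[apple,oval]

Answer: 2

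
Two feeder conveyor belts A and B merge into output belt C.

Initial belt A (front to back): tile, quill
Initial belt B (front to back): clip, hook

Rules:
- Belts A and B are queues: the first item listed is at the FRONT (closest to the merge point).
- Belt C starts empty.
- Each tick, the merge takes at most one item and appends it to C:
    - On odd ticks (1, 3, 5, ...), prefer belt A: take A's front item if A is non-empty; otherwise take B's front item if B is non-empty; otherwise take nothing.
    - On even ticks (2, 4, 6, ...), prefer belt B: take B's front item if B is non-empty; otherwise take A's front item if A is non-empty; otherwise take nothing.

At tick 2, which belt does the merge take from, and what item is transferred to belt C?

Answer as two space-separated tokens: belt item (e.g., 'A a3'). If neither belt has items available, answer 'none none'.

Answer: B clip

Derivation:
Tick 1: prefer A, take tile from A; A=[quill] B=[clip,hook] C=[tile]
Tick 2: prefer B, take clip from B; A=[quill] B=[hook] C=[tile,clip]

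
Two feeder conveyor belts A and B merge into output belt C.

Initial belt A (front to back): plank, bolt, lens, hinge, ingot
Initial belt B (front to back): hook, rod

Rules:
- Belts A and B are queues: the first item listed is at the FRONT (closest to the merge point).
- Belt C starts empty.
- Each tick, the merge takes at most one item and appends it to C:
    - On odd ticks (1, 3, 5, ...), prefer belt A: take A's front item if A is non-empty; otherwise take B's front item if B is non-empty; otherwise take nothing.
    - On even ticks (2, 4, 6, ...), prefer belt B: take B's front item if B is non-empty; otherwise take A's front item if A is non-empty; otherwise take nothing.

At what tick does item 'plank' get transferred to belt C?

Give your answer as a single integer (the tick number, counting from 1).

Answer: 1

Derivation:
Tick 1: prefer A, take plank from A; A=[bolt,lens,hinge,ingot] B=[hook,rod] C=[plank]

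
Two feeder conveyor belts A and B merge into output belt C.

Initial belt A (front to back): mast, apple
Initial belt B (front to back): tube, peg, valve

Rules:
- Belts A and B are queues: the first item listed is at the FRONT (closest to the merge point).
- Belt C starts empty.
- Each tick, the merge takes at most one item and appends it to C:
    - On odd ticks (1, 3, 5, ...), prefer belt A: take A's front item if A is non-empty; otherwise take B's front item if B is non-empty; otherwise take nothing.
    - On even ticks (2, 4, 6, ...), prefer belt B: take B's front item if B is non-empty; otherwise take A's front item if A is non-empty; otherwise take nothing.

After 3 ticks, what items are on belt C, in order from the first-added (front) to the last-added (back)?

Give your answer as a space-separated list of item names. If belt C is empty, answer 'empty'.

Answer: mast tube apple

Derivation:
Tick 1: prefer A, take mast from A; A=[apple] B=[tube,peg,valve] C=[mast]
Tick 2: prefer B, take tube from B; A=[apple] B=[peg,valve] C=[mast,tube]
Tick 3: prefer A, take apple from A; A=[-] B=[peg,valve] C=[mast,tube,apple]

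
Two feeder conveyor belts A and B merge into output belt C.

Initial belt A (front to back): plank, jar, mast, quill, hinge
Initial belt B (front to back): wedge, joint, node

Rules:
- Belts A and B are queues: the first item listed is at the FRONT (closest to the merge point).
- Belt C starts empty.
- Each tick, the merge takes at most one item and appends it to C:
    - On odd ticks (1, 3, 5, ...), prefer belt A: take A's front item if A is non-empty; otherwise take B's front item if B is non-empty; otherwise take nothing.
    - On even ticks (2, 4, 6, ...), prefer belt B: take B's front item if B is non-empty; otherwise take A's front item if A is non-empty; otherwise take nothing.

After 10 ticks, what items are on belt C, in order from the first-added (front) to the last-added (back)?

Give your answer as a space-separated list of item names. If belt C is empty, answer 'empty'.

Answer: plank wedge jar joint mast node quill hinge

Derivation:
Tick 1: prefer A, take plank from A; A=[jar,mast,quill,hinge] B=[wedge,joint,node] C=[plank]
Tick 2: prefer B, take wedge from B; A=[jar,mast,quill,hinge] B=[joint,node] C=[plank,wedge]
Tick 3: prefer A, take jar from A; A=[mast,quill,hinge] B=[joint,node] C=[plank,wedge,jar]
Tick 4: prefer B, take joint from B; A=[mast,quill,hinge] B=[node] C=[plank,wedge,jar,joint]
Tick 5: prefer A, take mast from A; A=[quill,hinge] B=[node] C=[plank,wedge,jar,joint,mast]
Tick 6: prefer B, take node from B; A=[quill,hinge] B=[-] C=[plank,wedge,jar,joint,mast,node]
Tick 7: prefer A, take quill from A; A=[hinge] B=[-] C=[plank,wedge,jar,joint,mast,node,quill]
Tick 8: prefer B, take hinge from A; A=[-] B=[-] C=[plank,wedge,jar,joint,mast,node,quill,hinge]
Tick 9: prefer A, both empty, nothing taken; A=[-] B=[-] C=[plank,wedge,jar,joint,mast,node,quill,hinge]
Tick 10: prefer B, both empty, nothing taken; A=[-] B=[-] C=[plank,wedge,jar,joint,mast,node,quill,hinge]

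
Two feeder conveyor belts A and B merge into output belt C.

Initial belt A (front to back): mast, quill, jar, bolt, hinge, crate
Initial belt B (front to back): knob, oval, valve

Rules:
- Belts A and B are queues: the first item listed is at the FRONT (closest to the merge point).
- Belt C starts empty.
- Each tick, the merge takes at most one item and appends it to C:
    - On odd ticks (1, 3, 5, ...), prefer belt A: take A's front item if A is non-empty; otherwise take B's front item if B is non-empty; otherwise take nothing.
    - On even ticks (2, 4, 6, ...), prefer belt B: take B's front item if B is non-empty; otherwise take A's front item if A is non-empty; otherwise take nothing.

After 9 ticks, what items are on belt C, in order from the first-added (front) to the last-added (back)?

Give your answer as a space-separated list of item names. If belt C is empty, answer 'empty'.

Tick 1: prefer A, take mast from A; A=[quill,jar,bolt,hinge,crate] B=[knob,oval,valve] C=[mast]
Tick 2: prefer B, take knob from B; A=[quill,jar,bolt,hinge,crate] B=[oval,valve] C=[mast,knob]
Tick 3: prefer A, take quill from A; A=[jar,bolt,hinge,crate] B=[oval,valve] C=[mast,knob,quill]
Tick 4: prefer B, take oval from B; A=[jar,bolt,hinge,crate] B=[valve] C=[mast,knob,quill,oval]
Tick 5: prefer A, take jar from A; A=[bolt,hinge,crate] B=[valve] C=[mast,knob,quill,oval,jar]
Tick 6: prefer B, take valve from B; A=[bolt,hinge,crate] B=[-] C=[mast,knob,quill,oval,jar,valve]
Tick 7: prefer A, take bolt from A; A=[hinge,crate] B=[-] C=[mast,knob,quill,oval,jar,valve,bolt]
Tick 8: prefer B, take hinge from A; A=[crate] B=[-] C=[mast,knob,quill,oval,jar,valve,bolt,hinge]
Tick 9: prefer A, take crate from A; A=[-] B=[-] C=[mast,knob,quill,oval,jar,valve,bolt,hinge,crate]

Answer: mast knob quill oval jar valve bolt hinge crate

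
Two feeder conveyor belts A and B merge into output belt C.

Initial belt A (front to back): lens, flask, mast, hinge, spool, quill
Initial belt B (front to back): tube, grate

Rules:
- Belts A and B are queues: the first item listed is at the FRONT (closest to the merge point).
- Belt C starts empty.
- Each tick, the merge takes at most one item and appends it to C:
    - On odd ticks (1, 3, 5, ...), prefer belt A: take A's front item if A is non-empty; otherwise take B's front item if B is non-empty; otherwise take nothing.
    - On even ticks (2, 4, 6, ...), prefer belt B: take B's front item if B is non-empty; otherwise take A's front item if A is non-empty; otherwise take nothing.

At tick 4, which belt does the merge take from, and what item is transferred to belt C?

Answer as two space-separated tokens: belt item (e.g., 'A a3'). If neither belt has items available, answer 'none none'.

Answer: B grate

Derivation:
Tick 1: prefer A, take lens from A; A=[flask,mast,hinge,spool,quill] B=[tube,grate] C=[lens]
Tick 2: prefer B, take tube from B; A=[flask,mast,hinge,spool,quill] B=[grate] C=[lens,tube]
Tick 3: prefer A, take flask from A; A=[mast,hinge,spool,quill] B=[grate] C=[lens,tube,flask]
Tick 4: prefer B, take grate from B; A=[mast,hinge,spool,quill] B=[-] C=[lens,tube,flask,grate]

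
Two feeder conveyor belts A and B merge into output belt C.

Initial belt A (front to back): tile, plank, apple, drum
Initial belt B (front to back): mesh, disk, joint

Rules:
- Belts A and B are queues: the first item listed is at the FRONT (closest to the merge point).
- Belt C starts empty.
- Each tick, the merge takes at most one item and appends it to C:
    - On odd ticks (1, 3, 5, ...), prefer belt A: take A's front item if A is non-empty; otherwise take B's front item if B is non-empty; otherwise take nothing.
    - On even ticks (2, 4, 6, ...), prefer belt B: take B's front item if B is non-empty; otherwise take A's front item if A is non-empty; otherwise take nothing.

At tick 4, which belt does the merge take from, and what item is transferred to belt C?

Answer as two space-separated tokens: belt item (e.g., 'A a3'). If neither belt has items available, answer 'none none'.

Tick 1: prefer A, take tile from A; A=[plank,apple,drum] B=[mesh,disk,joint] C=[tile]
Tick 2: prefer B, take mesh from B; A=[plank,apple,drum] B=[disk,joint] C=[tile,mesh]
Tick 3: prefer A, take plank from A; A=[apple,drum] B=[disk,joint] C=[tile,mesh,plank]
Tick 4: prefer B, take disk from B; A=[apple,drum] B=[joint] C=[tile,mesh,plank,disk]

Answer: B disk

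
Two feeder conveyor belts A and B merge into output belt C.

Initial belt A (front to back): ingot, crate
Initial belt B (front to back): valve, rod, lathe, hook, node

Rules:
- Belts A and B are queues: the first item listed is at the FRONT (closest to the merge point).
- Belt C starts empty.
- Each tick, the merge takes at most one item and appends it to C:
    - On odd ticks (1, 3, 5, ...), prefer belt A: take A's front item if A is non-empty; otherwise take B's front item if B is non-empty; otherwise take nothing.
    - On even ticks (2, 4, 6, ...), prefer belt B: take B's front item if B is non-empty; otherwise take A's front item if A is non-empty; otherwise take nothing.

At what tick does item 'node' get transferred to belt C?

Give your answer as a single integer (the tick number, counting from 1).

Tick 1: prefer A, take ingot from A; A=[crate] B=[valve,rod,lathe,hook,node] C=[ingot]
Tick 2: prefer B, take valve from B; A=[crate] B=[rod,lathe,hook,node] C=[ingot,valve]
Tick 3: prefer A, take crate from A; A=[-] B=[rod,lathe,hook,node] C=[ingot,valve,crate]
Tick 4: prefer B, take rod from B; A=[-] B=[lathe,hook,node] C=[ingot,valve,crate,rod]
Tick 5: prefer A, take lathe from B; A=[-] B=[hook,node] C=[ingot,valve,crate,rod,lathe]
Tick 6: prefer B, take hook from B; A=[-] B=[node] C=[ingot,valve,crate,rod,lathe,hook]
Tick 7: prefer A, take node from B; A=[-] B=[-] C=[ingot,valve,crate,rod,lathe,hook,node]

Answer: 7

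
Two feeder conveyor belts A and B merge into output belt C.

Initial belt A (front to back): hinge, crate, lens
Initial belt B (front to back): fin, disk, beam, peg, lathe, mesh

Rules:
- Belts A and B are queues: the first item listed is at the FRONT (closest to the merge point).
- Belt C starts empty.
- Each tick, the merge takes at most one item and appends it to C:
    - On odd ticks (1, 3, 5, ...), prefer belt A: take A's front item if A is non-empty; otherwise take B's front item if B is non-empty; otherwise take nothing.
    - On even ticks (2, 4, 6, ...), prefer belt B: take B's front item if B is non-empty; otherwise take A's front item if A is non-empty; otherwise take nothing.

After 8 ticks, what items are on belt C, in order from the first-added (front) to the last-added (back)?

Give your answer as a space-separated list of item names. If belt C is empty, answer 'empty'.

Answer: hinge fin crate disk lens beam peg lathe

Derivation:
Tick 1: prefer A, take hinge from A; A=[crate,lens] B=[fin,disk,beam,peg,lathe,mesh] C=[hinge]
Tick 2: prefer B, take fin from B; A=[crate,lens] B=[disk,beam,peg,lathe,mesh] C=[hinge,fin]
Tick 3: prefer A, take crate from A; A=[lens] B=[disk,beam,peg,lathe,mesh] C=[hinge,fin,crate]
Tick 4: prefer B, take disk from B; A=[lens] B=[beam,peg,lathe,mesh] C=[hinge,fin,crate,disk]
Tick 5: prefer A, take lens from A; A=[-] B=[beam,peg,lathe,mesh] C=[hinge,fin,crate,disk,lens]
Tick 6: prefer B, take beam from B; A=[-] B=[peg,lathe,mesh] C=[hinge,fin,crate,disk,lens,beam]
Tick 7: prefer A, take peg from B; A=[-] B=[lathe,mesh] C=[hinge,fin,crate,disk,lens,beam,peg]
Tick 8: prefer B, take lathe from B; A=[-] B=[mesh] C=[hinge,fin,crate,disk,lens,beam,peg,lathe]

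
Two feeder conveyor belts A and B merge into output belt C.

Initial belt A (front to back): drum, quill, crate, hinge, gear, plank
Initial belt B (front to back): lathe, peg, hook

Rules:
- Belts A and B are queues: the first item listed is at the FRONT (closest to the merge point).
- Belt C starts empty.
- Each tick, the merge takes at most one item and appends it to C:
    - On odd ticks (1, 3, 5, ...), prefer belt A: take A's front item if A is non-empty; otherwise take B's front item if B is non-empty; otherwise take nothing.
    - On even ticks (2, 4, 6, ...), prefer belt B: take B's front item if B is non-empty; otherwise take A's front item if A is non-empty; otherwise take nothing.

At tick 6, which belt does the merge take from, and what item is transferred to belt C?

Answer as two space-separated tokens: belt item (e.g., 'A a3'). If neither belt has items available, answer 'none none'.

Answer: B hook

Derivation:
Tick 1: prefer A, take drum from A; A=[quill,crate,hinge,gear,plank] B=[lathe,peg,hook] C=[drum]
Tick 2: prefer B, take lathe from B; A=[quill,crate,hinge,gear,plank] B=[peg,hook] C=[drum,lathe]
Tick 3: prefer A, take quill from A; A=[crate,hinge,gear,plank] B=[peg,hook] C=[drum,lathe,quill]
Tick 4: prefer B, take peg from B; A=[crate,hinge,gear,plank] B=[hook] C=[drum,lathe,quill,peg]
Tick 5: prefer A, take crate from A; A=[hinge,gear,plank] B=[hook] C=[drum,lathe,quill,peg,crate]
Tick 6: prefer B, take hook from B; A=[hinge,gear,plank] B=[-] C=[drum,lathe,quill,peg,crate,hook]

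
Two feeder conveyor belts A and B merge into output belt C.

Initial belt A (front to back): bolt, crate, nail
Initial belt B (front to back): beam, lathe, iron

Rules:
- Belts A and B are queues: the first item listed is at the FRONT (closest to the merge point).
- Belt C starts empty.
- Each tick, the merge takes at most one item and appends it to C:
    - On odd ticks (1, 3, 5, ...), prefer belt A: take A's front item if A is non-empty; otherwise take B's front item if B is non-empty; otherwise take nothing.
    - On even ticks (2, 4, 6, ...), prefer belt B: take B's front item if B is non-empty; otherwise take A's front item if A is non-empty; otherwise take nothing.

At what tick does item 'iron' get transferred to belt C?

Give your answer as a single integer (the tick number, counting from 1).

Answer: 6

Derivation:
Tick 1: prefer A, take bolt from A; A=[crate,nail] B=[beam,lathe,iron] C=[bolt]
Tick 2: prefer B, take beam from B; A=[crate,nail] B=[lathe,iron] C=[bolt,beam]
Tick 3: prefer A, take crate from A; A=[nail] B=[lathe,iron] C=[bolt,beam,crate]
Tick 4: prefer B, take lathe from B; A=[nail] B=[iron] C=[bolt,beam,crate,lathe]
Tick 5: prefer A, take nail from A; A=[-] B=[iron] C=[bolt,beam,crate,lathe,nail]
Tick 6: prefer B, take iron from B; A=[-] B=[-] C=[bolt,beam,crate,lathe,nail,iron]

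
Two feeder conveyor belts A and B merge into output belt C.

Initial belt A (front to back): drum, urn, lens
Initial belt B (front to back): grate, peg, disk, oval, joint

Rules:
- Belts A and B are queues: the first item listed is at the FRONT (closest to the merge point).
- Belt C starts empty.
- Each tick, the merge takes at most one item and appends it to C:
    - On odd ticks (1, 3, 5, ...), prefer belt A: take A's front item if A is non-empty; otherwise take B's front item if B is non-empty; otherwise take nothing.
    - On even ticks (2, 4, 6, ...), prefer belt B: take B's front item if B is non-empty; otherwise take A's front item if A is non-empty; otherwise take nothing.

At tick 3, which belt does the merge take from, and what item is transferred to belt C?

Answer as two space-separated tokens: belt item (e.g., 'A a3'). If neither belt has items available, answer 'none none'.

Tick 1: prefer A, take drum from A; A=[urn,lens] B=[grate,peg,disk,oval,joint] C=[drum]
Tick 2: prefer B, take grate from B; A=[urn,lens] B=[peg,disk,oval,joint] C=[drum,grate]
Tick 3: prefer A, take urn from A; A=[lens] B=[peg,disk,oval,joint] C=[drum,grate,urn]

Answer: A urn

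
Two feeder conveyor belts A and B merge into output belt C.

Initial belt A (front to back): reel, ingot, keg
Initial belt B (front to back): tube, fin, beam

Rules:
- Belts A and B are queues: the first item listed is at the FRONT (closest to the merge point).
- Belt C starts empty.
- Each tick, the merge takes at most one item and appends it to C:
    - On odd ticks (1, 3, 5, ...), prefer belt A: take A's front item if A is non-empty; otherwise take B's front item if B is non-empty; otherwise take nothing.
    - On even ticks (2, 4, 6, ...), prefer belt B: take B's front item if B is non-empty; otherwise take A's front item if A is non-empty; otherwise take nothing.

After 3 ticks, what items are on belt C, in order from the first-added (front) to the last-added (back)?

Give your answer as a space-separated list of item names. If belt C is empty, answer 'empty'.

Tick 1: prefer A, take reel from A; A=[ingot,keg] B=[tube,fin,beam] C=[reel]
Tick 2: prefer B, take tube from B; A=[ingot,keg] B=[fin,beam] C=[reel,tube]
Tick 3: prefer A, take ingot from A; A=[keg] B=[fin,beam] C=[reel,tube,ingot]

Answer: reel tube ingot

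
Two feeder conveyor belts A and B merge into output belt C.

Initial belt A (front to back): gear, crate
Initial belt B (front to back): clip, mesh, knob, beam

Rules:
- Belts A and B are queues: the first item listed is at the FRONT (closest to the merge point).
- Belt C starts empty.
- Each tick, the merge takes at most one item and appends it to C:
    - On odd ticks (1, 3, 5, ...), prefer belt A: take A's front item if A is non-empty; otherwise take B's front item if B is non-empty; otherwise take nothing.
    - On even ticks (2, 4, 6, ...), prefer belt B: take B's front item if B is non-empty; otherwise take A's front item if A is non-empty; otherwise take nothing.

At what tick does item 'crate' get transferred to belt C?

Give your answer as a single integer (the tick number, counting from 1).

Tick 1: prefer A, take gear from A; A=[crate] B=[clip,mesh,knob,beam] C=[gear]
Tick 2: prefer B, take clip from B; A=[crate] B=[mesh,knob,beam] C=[gear,clip]
Tick 3: prefer A, take crate from A; A=[-] B=[mesh,knob,beam] C=[gear,clip,crate]

Answer: 3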